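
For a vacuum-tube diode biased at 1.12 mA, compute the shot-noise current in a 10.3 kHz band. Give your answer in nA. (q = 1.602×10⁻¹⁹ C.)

I_n = √(2qI·B)
2qI·B = 2 × 1.602×10⁻¹⁹ × 1.12×10⁻³ × 1.03×10⁴ = 3.70×10⁻¹⁸ A²
I_n = √(3.70×10⁻¹⁸) = 1.92×10⁻⁹ A = 1.92 nA

1.92 nA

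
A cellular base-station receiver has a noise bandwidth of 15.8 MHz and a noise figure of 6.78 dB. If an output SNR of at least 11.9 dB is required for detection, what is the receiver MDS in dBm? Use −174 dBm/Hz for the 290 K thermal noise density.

−83.3 dBm

Sensitivity = −174 + 10 log₁₀(B) + NF + SNR_min
= −174 + 71.99 + 6.78 + 11.9
= −83.33 dBm → −83.3 dBm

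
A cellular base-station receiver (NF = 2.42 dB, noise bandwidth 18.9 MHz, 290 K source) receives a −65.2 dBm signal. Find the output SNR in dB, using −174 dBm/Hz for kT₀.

Noise floor: N = −174 + 10 log₁₀(B) + NF
10 log₁₀(1.89×10⁷) = 72.76 dB
N = −174 + 72.76 + 2.42 = −98.82 dBm
SNR = P_sig − N = −65.2 − (−98.82) = 33.62 dB → 33.6 dB

33.6 dB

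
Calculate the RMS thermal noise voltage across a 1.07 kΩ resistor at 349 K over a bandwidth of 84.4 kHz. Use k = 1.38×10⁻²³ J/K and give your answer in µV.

1.32 µV

V_n = √(4kTRB)
4kTRB = 4 × 1.38×10⁻²³ × 349 × 1.07×10³ × 8.44×10⁴ = 1.74×10⁻¹² V²
V_n = √(1.74×10⁻¹²) = 1.32×10⁻⁶ V = 1.32 µV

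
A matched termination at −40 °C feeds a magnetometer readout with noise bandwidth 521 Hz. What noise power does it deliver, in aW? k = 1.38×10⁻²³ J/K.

1.68 aW

T = −40 °C + 273.15 = 233.15 K
P_n = kTB = 1.38×10⁻²³ × 233.15 × 5.21×10² = 1.68×10⁻¹⁸ W = 1.68 aW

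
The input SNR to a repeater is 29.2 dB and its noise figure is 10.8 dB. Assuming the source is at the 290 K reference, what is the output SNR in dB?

By definition F = SNR_in/SNR_out, so in dB: SNR_out = SNR_in − NF
SNR_out = 29.2 − 10.8 = 18.4 dB

18.4 dB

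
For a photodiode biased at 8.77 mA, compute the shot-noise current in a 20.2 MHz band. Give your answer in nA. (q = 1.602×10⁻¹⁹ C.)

I_n = √(2qI·B)
2qI·B = 2 × 1.602×10⁻¹⁹ × 8.77×10⁻³ × 2.02×10⁷ = 5.68×10⁻¹⁴ A²
I_n = √(5.68×10⁻¹⁴) = 2.38×10⁻⁷ A = 238 nA

238 nA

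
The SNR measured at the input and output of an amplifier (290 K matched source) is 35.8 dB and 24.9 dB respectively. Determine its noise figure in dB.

10.9 dB

NF (dB) = SNR_in(dB) − SNR_out(dB) when the source is at T₀
NF = 35.8 − 24.9 = 10.9 dB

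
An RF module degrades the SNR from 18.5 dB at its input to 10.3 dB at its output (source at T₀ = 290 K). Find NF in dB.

8.2 dB

NF (dB) = SNR_in(dB) − SNR_out(dB) when the source is at T₀
NF = 18.5 − 10.3 = 8.2 dB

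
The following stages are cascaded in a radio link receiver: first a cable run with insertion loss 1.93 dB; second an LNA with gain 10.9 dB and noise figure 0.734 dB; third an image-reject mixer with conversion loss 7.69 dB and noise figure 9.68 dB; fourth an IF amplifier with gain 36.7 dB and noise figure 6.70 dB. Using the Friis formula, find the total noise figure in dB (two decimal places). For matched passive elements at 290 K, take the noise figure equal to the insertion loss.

Convert to linear (a loss of L dB is a gain of −L dB): F_i = 10^(NF_i/10), G_i = 10^(G_i,dB/10)
  Stage 1: F_1 = 10^(1.93/10) = 1.560, G_1 = 10^(−1.93/10) = 0.6412
  Stage 2: F_2 = 10^(0.734/10) = 1.184, G_2 = 10^(10.9/10) = 12.30
  Stage 3: F_3 = 10^(9.68/10) = 9.290, G_3 = 10^(−7.69/10) = 0.1702
  Stage 4: F_4 = 10^(6.70/10) = 4.677, G_4 = 10^(36.7/10) = 4677
Friis cascade:
  F = 1.560 + (1.184 − 1)/0.6412 + (9.290 − 1)/7.889 + (4.677 − 1)/1.343 = 5.636
NF = 10 log₁₀(5.636) = 7.51 dB

7.51 dB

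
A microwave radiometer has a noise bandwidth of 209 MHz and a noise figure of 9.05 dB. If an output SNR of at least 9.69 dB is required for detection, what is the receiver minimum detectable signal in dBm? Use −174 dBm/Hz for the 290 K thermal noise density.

Sensitivity = −174 + 10 log₁₀(B) + NF + SNR_min
= −174 + 83.2 + 9.05 + 9.69
= −72.06 dBm → −72.1 dBm

−72.1 dBm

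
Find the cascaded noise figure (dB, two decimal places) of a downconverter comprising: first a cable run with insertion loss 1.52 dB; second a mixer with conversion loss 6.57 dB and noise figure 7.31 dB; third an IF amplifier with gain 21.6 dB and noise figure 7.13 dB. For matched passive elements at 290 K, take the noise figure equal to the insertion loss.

15.37 dB

Convert to linear (a loss of L dB is a gain of −L dB): F_i = 10^(NF_i/10), G_i = 10^(G_i,dB/10)
  Stage 1: F_1 = 10^(1.52/10) = 1.419, G_1 = 10^(−1.52/10) = 0.7047
  Stage 2: F_2 = 10^(7.31/10) = 5.383, G_2 = 10^(−6.57/10) = 0.2203
  Stage 3: F_3 = 10^(7.13/10) = 5.164, G_3 = 10^(21.6/10) = 144.5
Friis cascade:
  F = 1.419 + (5.383 − 1)/0.7047 + (5.164 − 1)/0.1552 = 34.46
NF = 10 log₁₀(34.46) = 15.37 dB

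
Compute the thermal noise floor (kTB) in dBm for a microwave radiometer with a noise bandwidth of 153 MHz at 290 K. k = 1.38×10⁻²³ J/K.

−92.1 dBm

P_n = kTB = 1.38×10⁻²³ × 290 × 1.53×10⁸ = 6.12×10⁻¹³ W
In dBm: 10 log₁₀(6.12×10⁻¹³ / 10⁻³) = −92.1 dBm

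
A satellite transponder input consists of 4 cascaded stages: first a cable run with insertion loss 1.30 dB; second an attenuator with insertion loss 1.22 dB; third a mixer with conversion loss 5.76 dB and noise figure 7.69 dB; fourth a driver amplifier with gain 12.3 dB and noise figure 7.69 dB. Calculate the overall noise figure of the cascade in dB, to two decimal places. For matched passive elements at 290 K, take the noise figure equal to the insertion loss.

Convert to linear (a loss of L dB is a gain of −L dB): F_i = 10^(NF_i/10), G_i = 10^(G_i,dB/10)
  Stage 1: F_1 = 10^(1.30/10) = 1.349, G_1 = 10^(−1.30/10) = 0.7413
  Stage 2: F_2 = 10^(1.22/10) = 1.324, G_2 = 10^(−1.22/10) = 0.7551
  Stage 3: F_3 = 10^(7.69/10) = 5.875, G_3 = 10^(−5.76/10) = 0.2655
  Stage 4: F_4 = 10^(7.69/10) = 5.875, G_4 = 10^(12.3/10) = 16.98
Friis cascade:
  F = 1.349 + (1.324 − 1)/0.7413 + (5.875 − 1)/0.5598 + (5.875 − 1)/0.1486 = 43.30
NF = 10 log₁₀(43.30) = 16.37 dB

16.37 dB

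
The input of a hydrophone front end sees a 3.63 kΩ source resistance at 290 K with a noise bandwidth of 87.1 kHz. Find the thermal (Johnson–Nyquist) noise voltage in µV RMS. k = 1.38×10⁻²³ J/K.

2.25 µV

V_n = √(4kTRB)
4kTRB = 4 × 1.38×10⁻²³ × 290 × 3.63×10³ × 8.71×10⁴ = 5.06×10⁻¹² V²
V_n = √(5.06×10⁻¹²) = 2.25×10⁻⁶ V = 2.25 µV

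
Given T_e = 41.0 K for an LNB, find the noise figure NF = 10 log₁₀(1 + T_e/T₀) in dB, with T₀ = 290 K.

F = 1 + T_e/T₀ = 1 + 41.0/290 = 1.14138
NF = 10 log₁₀(1.14138) = 0.574 dB

0.574 dB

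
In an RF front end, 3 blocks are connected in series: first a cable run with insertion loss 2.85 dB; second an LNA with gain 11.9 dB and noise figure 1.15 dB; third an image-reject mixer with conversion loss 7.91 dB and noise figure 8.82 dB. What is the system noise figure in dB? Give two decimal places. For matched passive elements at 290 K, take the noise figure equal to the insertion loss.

Convert to linear (a loss of L dB is a gain of −L dB): F_i = 10^(NF_i/10), G_i = 10^(G_i,dB/10)
  Stage 1: F_1 = 10^(2.85/10) = 1.928, G_1 = 10^(−2.85/10) = 0.5188
  Stage 2: F_2 = 10^(1.15/10) = 1.303, G_2 = 10^(11.9/10) = 15.49
  Stage 3: F_3 = 10^(8.82/10) = 7.621, G_3 = 10^(−7.91/10) = 0.1618
Friis cascade:
  F = 1.928 + (1.303 − 1)/0.5188 + (7.621 − 1)/8.035 = 3.336
NF = 10 log₁₀(3.336) = 5.23 dB

5.23 dB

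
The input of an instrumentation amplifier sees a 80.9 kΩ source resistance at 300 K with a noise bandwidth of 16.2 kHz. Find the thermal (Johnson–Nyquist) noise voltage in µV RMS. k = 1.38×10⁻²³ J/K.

V_n = √(4kTRB)
4kTRB = 4 × 1.38×10⁻²³ × 300 × 8.09×10⁴ × 1.62×10⁴ = 2.17×10⁻¹¹ V²
V_n = √(2.17×10⁻¹¹) = 4.66×10⁻⁶ V = 4.66 µV

4.66 µV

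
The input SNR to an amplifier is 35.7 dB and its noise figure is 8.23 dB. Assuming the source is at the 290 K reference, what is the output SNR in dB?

By definition F = SNR_in/SNR_out, so in dB: SNR_out = SNR_in − NF
SNR_out = 35.7 − 8.23 = 27.47 dB

27.47 dB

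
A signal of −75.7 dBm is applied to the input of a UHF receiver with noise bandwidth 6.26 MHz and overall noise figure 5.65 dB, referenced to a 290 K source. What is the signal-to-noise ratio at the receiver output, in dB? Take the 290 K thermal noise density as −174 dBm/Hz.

Noise floor: N = −174 + 10 log₁₀(B) + NF
10 log₁₀(6.26×10⁶) = 67.97 dB
N = −174 + 67.97 + 5.65 = −100.38 dBm
SNR = P_sig − N = −75.7 − (−100.38) = 24.68 dB → 24.7 dB

24.7 dB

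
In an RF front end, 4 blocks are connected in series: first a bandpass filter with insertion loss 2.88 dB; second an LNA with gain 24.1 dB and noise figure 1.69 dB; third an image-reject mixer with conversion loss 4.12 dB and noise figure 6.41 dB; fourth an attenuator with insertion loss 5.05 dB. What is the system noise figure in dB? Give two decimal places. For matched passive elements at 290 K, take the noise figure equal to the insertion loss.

4.67 dB

Convert to linear (a loss of L dB is a gain of −L dB): F_i = 10^(NF_i/10), G_i = 10^(G_i,dB/10)
  Stage 1: F_1 = 10^(2.88/10) = 1.941, G_1 = 10^(−2.88/10) = 0.5152
  Stage 2: F_2 = 10^(1.69/10) = 1.476, G_2 = 10^(24.1/10) = 257.0
  Stage 3: F_3 = 10^(6.41/10) = 4.375, G_3 = 10^(−4.12/10) = 0.3873
  Stage 4: F_4 = 10^(5.05/10) = 3.199, G_4 = 10^(−5.05/10) = 0.3126
Friis cascade:
  F = 1.941 + (1.476 − 1)/0.5152 + (4.375 − 1)/132.4 + (3.199 − 1)/51.29 = 2.933
NF = 10 log₁₀(2.933) = 4.67 dB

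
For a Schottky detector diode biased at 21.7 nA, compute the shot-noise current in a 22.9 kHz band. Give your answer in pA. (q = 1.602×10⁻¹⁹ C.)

12.6 pA

I_n = √(2qI·B)
2qI·B = 2 × 1.602×10⁻¹⁹ × 2.17×10⁻⁸ × 2.29×10⁴ = 1.59×10⁻²² A²
I_n = √(1.59×10⁻²²) = 1.26×10⁻¹¹ A = 12.6 pA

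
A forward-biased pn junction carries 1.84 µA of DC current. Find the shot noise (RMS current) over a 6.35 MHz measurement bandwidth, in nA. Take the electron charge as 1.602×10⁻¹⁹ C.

I_n = √(2qI·B)
2qI·B = 2 × 1.602×10⁻¹⁹ × 1.84×10⁻⁶ × 6.35×10⁶ = 3.74×10⁻¹⁸ A²
I_n = √(3.74×10⁻¹⁸) = 1.93×10⁻⁹ A = 1.93 nA

1.93 nA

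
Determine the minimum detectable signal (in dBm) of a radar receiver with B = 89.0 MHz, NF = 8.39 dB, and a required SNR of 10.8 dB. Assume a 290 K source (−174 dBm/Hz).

−75.3 dBm

Sensitivity = −174 + 10 log₁₀(B) + NF + SNR_min
= −174 + 79.49 + 8.39 + 10.8
= −75.32 dBm → −75.3 dBm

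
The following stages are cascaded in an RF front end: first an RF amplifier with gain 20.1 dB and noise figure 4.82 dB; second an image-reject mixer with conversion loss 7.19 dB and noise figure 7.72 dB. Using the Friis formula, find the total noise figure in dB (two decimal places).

Convert to linear (a loss of L dB is a gain of −L dB): F_i = 10^(NF_i/10), G_i = 10^(G_i,dB/10)
  Stage 1: F_1 = 10^(4.82/10) = 3.034, G_1 = 10^(20.1/10) = 102.3
  Stage 2: F_2 = 10^(7.72/10) = 5.916, G_2 = 10^(−7.19/10) = 0.1910
Friis cascade:
  F = 3.034 + (5.916 − 1)/102.3 = 3.082
NF = 10 log₁₀(3.082) = 4.89 dB

4.89 dB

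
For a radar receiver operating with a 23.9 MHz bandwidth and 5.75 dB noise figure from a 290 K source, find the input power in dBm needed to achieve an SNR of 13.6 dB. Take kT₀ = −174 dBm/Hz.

−80.9 dBm

Sensitivity = −174 + 10 log₁₀(B) + NF + SNR_min
= −174 + 73.78 + 5.75 + 13.6
= −80.87 dBm → −80.9 dBm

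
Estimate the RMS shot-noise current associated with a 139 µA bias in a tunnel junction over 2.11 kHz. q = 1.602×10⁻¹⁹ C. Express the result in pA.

I_n = √(2qI·B)
2qI·B = 2 × 1.602×10⁻¹⁹ × 1.39×10⁻⁴ × 2.11×10³ = 9.40×10⁻²⁰ A²
I_n = √(9.40×10⁻²⁰) = 3.07×10⁻¹⁰ A = 307 pA

307 pA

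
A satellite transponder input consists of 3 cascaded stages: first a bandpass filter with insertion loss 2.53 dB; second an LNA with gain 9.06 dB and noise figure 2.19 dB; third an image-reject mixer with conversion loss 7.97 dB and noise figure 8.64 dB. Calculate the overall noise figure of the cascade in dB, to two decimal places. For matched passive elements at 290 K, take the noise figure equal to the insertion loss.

6.40 dB

Convert to linear (a loss of L dB is a gain of −L dB): F_i = 10^(NF_i/10), G_i = 10^(G_i,dB/10)
  Stage 1: F_1 = 10^(2.53/10) = 1.791, G_1 = 10^(−2.53/10) = 0.5585
  Stage 2: F_2 = 10^(2.19/10) = 1.656, G_2 = 10^(9.06/10) = 8.054
  Stage 3: F_3 = 10^(8.64/10) = 7.311, G_3 = 10^(−7.97/10) = 0.1596
Friis cascade:
  F = 1.791 + (1.656 − 1)/0.5585 + (7.311 − 1)/4.498 = 4.368
NF = 10 log₁₀(4.368) = 6.40 dB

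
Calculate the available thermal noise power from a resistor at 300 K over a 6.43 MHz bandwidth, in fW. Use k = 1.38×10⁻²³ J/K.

26.6 fW

P_n = kTB = 1.38×10⁻²³ × 300 × 6.43×10⁶ = 2.66×10⁻¹⁴ W = 26.6 fW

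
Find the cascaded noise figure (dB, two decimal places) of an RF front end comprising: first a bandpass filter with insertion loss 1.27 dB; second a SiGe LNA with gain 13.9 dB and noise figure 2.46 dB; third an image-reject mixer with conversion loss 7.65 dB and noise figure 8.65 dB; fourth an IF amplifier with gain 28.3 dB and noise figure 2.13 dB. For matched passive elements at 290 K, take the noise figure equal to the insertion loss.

Convert to linear (a loss of L dB is a gain of −L dB): F_i = 10^(NF_i/10), G_i = 10^(G_i,dB/10)
  Stage 1: F_1 = 10^(1.27/10) = 1.340, G_1 = 10^(−1.27/10) = 0.7464
  Stage 2: F_2 = 10^(2.46/10) = 1.762, G_2 = 10^(13.9/10) = 24.55
  Stage 3: F_3 = 10^(8.65/10) = 7.328, G_3 = 10^(−7.65/10) = 0.1718
  Stage 4: F_4 = 10^(2.13/10) = 1.633, G_4 = 10^(28.3/10) = 676.1
Friis cascade:
  F = 1.340 + (1.762 − 1)/0.7464 + (7.328 − 1)/18.32 + (1.633 − 1)/3.148 = 2.907
NF = 10 log₁₀(2.907) = 4.63 dB

4.63 dB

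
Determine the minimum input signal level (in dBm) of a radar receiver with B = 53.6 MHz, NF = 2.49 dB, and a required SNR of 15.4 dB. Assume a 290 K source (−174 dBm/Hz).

−78.8 dBm

Sensitivity = −174 + 10 log₁₀(B) + NF + SNR_min
= −174 + 77.29 + 2.49 + 15.4
= −78.82 dBm → −78.8 dBm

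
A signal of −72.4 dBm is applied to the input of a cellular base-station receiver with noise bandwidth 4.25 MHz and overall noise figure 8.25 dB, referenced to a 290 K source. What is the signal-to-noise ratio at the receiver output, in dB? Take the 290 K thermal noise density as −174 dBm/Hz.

27.1 dB

Noise floor: N = −174 + 10 log₁₀(B) + NF
10 log₁₀(4.25×10⁶) = 66.28 dB
N = −174 + 66.28 + 8.25 = −99.47 dBm
SNR = P_sig − N = −72.4 − (−99.47) = 27.07 dB → 27.1 dB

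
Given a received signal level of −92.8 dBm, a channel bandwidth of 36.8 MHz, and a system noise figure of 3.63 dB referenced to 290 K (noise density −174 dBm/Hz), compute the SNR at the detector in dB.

Noise floor: N = −174 + 10 log₁₀(B) + NF
10 log₁₀(3.68×10⁷) = 75.66 dB
N = −174 + 75.66 + 3.63 = −94.71 dBm
SNR = P_sig − N = −92.8 − (−94.71) = 1.91 dB → 1.9 dB

1.9 dB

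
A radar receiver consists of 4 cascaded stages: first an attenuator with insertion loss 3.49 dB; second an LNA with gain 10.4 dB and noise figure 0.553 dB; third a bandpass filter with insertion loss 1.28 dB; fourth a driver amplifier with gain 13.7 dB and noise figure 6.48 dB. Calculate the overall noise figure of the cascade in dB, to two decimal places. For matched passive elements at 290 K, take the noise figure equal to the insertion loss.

5.50 dB

Convert to linear (a loss of L dB is a gain of −L dB): F_i = 10^(NF_i/10), G_i = 10^(G_i,dB/10)
  Stage 1: F_1 = 10^(3.49/10) = 2.234, G_1 = 10^(−3.49/10) = 0.4477
  Stage 2: F_2 = 10^(0.553/10) = 1.136, G_2 = 10^(10.4/10) = 10.96
  Stage 3: F_3 = 10^(1.28/10) = 1.343, G_3 = 10^(−1.28/10) = 0.7447
  Stage 4: F_4 = 10^(6.48/10) = 4.446, G_4 = 10^(13.7/10) = 23.44
Friis cascade:
  F = 2.234 + (1.136 − 1)/0.4477 + (1.343 − 1)/4.909 + (4.446 − 1)/3.656 = 3.549
NF = 10 log₁₀(3.549) = 5.50 dB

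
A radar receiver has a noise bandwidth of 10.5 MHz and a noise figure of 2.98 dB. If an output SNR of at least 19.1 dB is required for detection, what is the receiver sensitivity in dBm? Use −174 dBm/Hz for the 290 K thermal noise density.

Sensitivity = −174 + 10 log₁₀(B) + NF + SNR_min
= −174 + 70.21 + 2.98 + 19.1
= −81.71 dBm → −81.7 dBm

−81.7 dBm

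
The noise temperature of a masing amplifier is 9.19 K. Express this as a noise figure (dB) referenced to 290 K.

0.135 dB

F = 1 + T_e/T₀ = 1 + 9.19/290 = 1.03169
NF = 10 log₁₀(1.03169) = 0.135 dB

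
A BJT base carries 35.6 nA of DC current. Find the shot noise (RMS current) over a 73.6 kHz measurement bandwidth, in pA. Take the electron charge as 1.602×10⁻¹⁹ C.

29.0 pA

I_n = √(2qI·B)
2qI·B = 2 × 1.602×10⁻¹⁹ × 3.56×10⁻⁸ × 7.36×10⁴ = 8.39×10⁻²² A²
I_n = √(8.39×10⁻²²) = 2.90×10⁻¹¹ A = 29.0 pA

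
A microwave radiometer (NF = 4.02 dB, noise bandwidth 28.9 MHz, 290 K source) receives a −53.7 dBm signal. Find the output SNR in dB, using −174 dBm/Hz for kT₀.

41.7 dB

Noise floor: N = −174 + 10 log₁₀(B) + NF
10 log₁₀(2.89×10⁷) = 74.61 dB
N = −174 + 74.61 + 4.02 = −95.37 dBm
SNR = P_sig − N = −53.7 − (−95.37) = 41.67 dB → 41.7 dB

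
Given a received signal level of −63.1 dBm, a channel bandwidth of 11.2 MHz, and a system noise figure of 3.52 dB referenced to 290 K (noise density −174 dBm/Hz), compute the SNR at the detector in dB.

Noise floor: N = −174 + 10 log₁₀(B) + NF
10 log₁₀(1.12×10⁷) = 70.49 dB
N = −174 + 70.49 + 3.52 = −99.99 dBm
SNR = P_sig − N = −63.1 − (−99.99) = 36.89 dB → 36.9 dB

36.9 dB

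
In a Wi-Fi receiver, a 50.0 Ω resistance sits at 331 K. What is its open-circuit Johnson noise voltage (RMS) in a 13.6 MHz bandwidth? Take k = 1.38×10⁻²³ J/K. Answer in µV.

3.52 µV

V_n = √(4kTRB)
4kTRB = 4 × 1.38×10⁻²³ × 331 × 5.00×10¹ × 1.36×10⁷ = 1.24×10⁻¹¹ V²
V_n = √(1.24×10⁻¹¹) = 3.52×10⁻⁶ V = 3.52 µV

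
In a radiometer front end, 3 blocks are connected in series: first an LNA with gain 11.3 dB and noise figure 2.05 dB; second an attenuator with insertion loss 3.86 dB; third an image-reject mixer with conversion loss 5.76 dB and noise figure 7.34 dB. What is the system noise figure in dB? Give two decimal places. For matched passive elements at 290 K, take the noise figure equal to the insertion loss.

3.99 dB

Convert to linear (a loss of L dB is a gain of −L dB): F_i = 10^(NF_i/10), G_i = 10^(G_i,dB/10)
  Stage 1: F_1 = 10^(2.05/10) = 1.603, G_1 = 10^(11.3/10) = 13.49
  Stage 2: F_2 = 10^(3.86/10) = 2.432, G_2 = 10^(−3.86/10) = 0.4111
  Stage 3: F_3 = 10^(7.34/10) = 5.420, G_3 = 10^(−5.76/10) = 0.2655
Friis cascade:
  F = 1.603 + (2.432 − 1)/13.49 + (5.420 − 1)/5.546 = 2.506
NF = 10 log₁₀(2.506) = 3.99 dB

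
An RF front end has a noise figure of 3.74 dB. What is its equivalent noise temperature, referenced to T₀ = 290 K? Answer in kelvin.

396 K

F = 10^(3.74/10) = 2.36592
T_e = (F − 1)·T₀ = (2.36592 − 1) × 290 = 396 K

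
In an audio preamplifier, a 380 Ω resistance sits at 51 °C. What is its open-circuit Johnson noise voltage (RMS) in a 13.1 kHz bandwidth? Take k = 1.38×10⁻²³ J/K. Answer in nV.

T = 51 °C + 273.15 = 324.15 K
V_n = √(4kTRB)
4kTRB = 4 × 1.38×10⁻²³ × 324.15 × 3.80×10² × 1.31×10⁴ = 8.91×10⁻¹⁴ V²
V_n = √(8.91×10⁻¹⁴) = 2.98×10⁻⁷ V = 298 nV

298 nV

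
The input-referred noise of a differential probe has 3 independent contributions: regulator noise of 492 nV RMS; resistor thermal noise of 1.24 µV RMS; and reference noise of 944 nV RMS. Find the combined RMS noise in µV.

1.63 µV

Uncorrelated sources add in power (mean-square): V_tot = √(ΣV_i²)
V_tot = √[(4.92×10⁻⁷)² + (1.24×10⁻⁶)² + (9.44×10⁻⁷)²] = 1.63×10⁻⁶ V = 1.63 µV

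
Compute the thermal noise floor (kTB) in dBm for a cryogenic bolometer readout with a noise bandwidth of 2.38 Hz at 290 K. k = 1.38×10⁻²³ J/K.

−170.2 dBm

P_n = kTB = 1.38×10⁻²³ × 290 × 2.38×10⁰ = 9.52×10⁻²¹ W
In dBm: 10 log₁₀(9.52×10⁻²¹ / 10⁻³) = −170.2 dBm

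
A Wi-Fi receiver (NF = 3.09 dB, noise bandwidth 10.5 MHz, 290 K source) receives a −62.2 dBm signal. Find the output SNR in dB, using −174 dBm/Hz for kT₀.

38.5 dB

Noise floor: N = −174 + 10 log₁₀(B) + NF
10 log₁₀(1.05×10⁷) = 70.21 dB
N = −174 + 70.21 + 3.09 = −100.70 dBm
SNR = P_sig − N = −62.2 − (−100.70) = 38.50 dB → 38.5 dB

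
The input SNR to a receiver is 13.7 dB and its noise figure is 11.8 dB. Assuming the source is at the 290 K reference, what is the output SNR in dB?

1.9 dB

By definition F = SNR_in/SNR_out, so in dB: SNR_out = SNR_in − NF
SNR_out = 13.7 − 11.8 = 1.9 dB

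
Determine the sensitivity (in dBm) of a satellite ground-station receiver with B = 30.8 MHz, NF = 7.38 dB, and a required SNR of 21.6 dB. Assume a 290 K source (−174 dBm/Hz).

−70.1 dBm

Sensitivity = −174 + 10 log₁₀(B) + NF + SNR_min
= −174 + 74.89 + 7.38 + 21.6
= −70.13 dBm → −70.1 dBm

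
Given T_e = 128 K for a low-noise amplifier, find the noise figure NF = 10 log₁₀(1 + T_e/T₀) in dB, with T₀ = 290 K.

1.59 dB

F = 1 + T_e/T₀ = 1 + 128/290 = 1.44138
NF = 10 log₁₀(1.44138) = 1.59 dB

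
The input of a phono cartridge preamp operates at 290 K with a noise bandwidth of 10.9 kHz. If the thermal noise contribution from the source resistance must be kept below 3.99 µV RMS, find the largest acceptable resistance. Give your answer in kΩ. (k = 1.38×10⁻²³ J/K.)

91.2 kΩ

Johnson–Nyquist: V_n = √(4kTRB) ⇒ R = V_n² / (4kTB)
4kTB = 4 × 1.38×10⁻²³ × 290 × 1.09×10⁴ = 1.74×10⁻¹⁶
R = (3.99×10⁻⁶)² / 1.74×10⁻¹⁶ = 9.12×10⁴ Ω = 91.2 kΩ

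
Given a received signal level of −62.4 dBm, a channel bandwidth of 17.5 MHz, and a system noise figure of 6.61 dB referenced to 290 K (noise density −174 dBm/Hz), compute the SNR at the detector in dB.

Noise floor: N = −174 + 10 log₁₀(B) + NF
10 log₁₀(1.75×10⁷) = 72.43 dB
N = −174 + 72.43 + 6.61 = −94.96 dBm
SNR = P_sig − N = −62.4 − (−94.96) = 32.56 dB → 32.6 dB

32.6 dB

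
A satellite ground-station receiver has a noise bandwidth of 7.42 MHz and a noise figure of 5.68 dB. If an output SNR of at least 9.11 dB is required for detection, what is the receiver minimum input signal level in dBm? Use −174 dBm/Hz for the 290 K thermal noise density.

−90.5 dBm

Sensitivity = −174 + 10 log₁₀(B) + NF + SNR_min
= −174 + 68.7 + 5.68 + 9.11
= −90.51 dBm → −90.5 dBm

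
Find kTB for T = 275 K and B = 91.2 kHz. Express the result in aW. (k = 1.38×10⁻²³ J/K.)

346 aW

P_n = kTB = 1.38×10⁻²³ × 275 × 9.12×10⁴ = 3.46×10⁻¹⁶ W = 346 aW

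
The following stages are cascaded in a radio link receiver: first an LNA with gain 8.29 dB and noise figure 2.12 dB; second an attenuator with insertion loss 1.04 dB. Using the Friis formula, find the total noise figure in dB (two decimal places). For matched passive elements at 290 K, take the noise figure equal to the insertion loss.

Convert to linear (a loss of L dB is a gain of −L dB): F_i = 10^(NF_i/10), G_i = 10^(G_i,dB/10)
  Stage 1: F_1 = 10^(2.12/10) = 1.629, G_1 = 10^(8.29/10) = 6.745
  Stage 2: F_2 = 10^(1.04/10) = 1.271, G_2 = 10^(−1.04/10) = 0.7870
Friis cascade:
  F = 1.629 + (1.271 − 1)/6.745 = 1.669
NF = 10 log₁₀(1.669) = 2.23 dB

2.23 dB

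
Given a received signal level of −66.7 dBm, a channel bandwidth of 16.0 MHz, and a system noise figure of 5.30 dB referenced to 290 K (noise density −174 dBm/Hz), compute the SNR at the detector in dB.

Noise floor: N = −174 + 10 log₁₀(B) + NF
10 log₁₀(1.60×10⁷) = 72.04 dB
N = −174 + 72.04 + 5.30 = −96.66 dBm
SNR = P_sig − N = −66.7 − (−96.66) = 29.96 dB → 30.0 dB

30.0 dB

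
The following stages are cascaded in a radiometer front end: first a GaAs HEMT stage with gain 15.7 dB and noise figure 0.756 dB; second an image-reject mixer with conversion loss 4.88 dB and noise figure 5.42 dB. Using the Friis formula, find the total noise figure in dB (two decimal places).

0.99 dB

Convert to linear (a loss of L dB is a gain of −L dB): F_i = 10^(NF_i/10), G_i = 10^(G_i,dB/10)
  Stage 1: F_1 = 10^(0.756/10) = 1.190, G_1 = 10^(15.7/10) = 37.15
  Stage 2: F_2 = 10^(5.42/10) = 3.483, G_2 = 10^(−4.88/10) = 0.3251
Friis cascade:
  F = 1.190 + (3.483 − 1)/37.15 = 1.257
NF = 10 log₁₀(1.257) = 0.99 dB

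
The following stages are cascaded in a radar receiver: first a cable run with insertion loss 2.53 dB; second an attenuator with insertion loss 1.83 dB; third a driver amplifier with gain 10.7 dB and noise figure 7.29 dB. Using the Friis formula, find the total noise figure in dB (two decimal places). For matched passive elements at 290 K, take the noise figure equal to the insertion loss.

11.65 dB

Convert to linear (a loss of L dB is a gain of −L dB): F_i = 10^(NF_i/10), G_i = 10^(G_i,dB/10)
  Stage 1: F_1 = 10^(2.53/10) = 1.791, G_1 = 10^(−2.53/10) = 0.5585
  Stage 2: F_2 = 10^(1.83/10) = 1.524, G_2 = 10^(−1.83/10) = 0.6561
  Stage 3: F_3 = 10^(7.29/10) = 5.358, G_3 = 10^(10.7/10) = 11.75
Friis cascade:
  F = 1.791 + (1.524 − 1)/0.5585 + (5.358 − 1)/0.3664 = 14.62
NF = 10 log₁₀(14.62) = 11.65 dB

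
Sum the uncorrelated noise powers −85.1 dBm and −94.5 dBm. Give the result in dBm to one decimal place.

Convert to linear, add, convert back:
P₁ = 3.09×10⁻¹² W, P₂ = 3.55×10⁻¹³ W
P_tot = 3.45×10⁻¹² W → 10 log₁₀(P_tot / 10⁻³) = −84.6 dBm

−84.6 dBm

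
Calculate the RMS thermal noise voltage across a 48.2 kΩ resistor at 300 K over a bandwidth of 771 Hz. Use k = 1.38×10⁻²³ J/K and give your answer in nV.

784 nV

V_n = √(4kTRB)
4kTRB = 4 × 1.38×10⁻²³ × 300 × 4.82×10⁴ × 7.71×10² = 6.15×10⁻¹³ V²
V_n = √(6.15×10⁻¹³) = 7.84×10⁻⁷ V = 784 nV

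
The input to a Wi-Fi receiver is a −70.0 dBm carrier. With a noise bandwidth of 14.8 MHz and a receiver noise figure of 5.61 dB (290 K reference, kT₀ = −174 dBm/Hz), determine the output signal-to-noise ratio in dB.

Noise floor: N = −174 + 10 log₁₀(B) + NF
10 log₁₀(1.48×10⁷) = 71.7 dB
N = −174 + 71.7 + 5.61 = −96.69 dBm
SNR = P_sig − N = −70.0 − (−96.69) = 26.69 dB → 26.7 dB

26.7 dB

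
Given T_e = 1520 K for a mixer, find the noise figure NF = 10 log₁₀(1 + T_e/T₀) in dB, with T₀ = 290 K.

F = 1 + T_e/T₀ = 1 + 1520/290 = 6.24138
NF = 10 log₁₀(6.24138) = 7.95 dB

7.95 dB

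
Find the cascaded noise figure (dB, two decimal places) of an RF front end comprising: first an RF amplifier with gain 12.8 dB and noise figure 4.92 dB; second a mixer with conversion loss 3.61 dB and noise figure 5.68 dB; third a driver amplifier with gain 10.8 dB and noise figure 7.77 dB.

5.85 dB

Convert to linear (a loss of L dB is a gain of −L dB): F_i = 10^(NF_i/10), G_i = 10^(G_i,dB/10)
  Stage 1: F_1 = 10^(4.92/10) = 3.105, G_1 = 10^(12.8/10) = 19.05
  Stage 2: F_2 = 10^(5.68/10) = 3.698, G_2 = 10^(−3.61/10) = 0.4355
  Stage 3: F_3 = 10^(7.77/10) = 5.984, G_3 = 10^(10.8/10) = 12.02
Friis cascade:
  F = 3.105 + (3.698 − 1)/19.05 + (5.984 − 1)/8.299 = 3.847
NF = 10 log₁₀(3.847) = 5.85 dB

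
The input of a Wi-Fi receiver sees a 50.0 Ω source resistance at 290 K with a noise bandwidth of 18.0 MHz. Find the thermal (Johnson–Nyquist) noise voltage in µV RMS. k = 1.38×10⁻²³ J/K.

V_n = √(4kTRB)
4kTRB = 4 × 1.38×10⁻²³ × 290 × 5.00×10¹ × 1.80×10⁷ = 1.44×10⁻¹¹ V²
V_n = √(1.44×10⁻¹¹) = 3.80×10⁻⁶ V = 3.80 µV

3.80 µV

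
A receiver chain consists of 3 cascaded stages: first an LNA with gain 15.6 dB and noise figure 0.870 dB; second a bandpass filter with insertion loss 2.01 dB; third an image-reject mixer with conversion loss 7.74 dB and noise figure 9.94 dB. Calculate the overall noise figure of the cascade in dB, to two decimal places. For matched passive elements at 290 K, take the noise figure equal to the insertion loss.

Convert to linear (a loss of L dB is a gain of −L dB): F_i = 10^(NF_i/10), G_i = 10^(G_i,dB/10)
  Stage 1: F_1 = 10^(0.870/10) = 1.222, G_1 = 10^(15.6/10) = 36.31
  Stage 2: F_2 = 10^(2.01/10) = 1.589, G_2 = 10^(−2.01/10) = 0.6295
  Stage 3: F_3 = 10^(9.94/10) = 9.863, G_3 = 10^(−7.74/10) = 0.1683
Friis cascade:
  F = 1.222 + (1.589 − 1)/36.31 + (9.863 − 1)/22.86 = 1.626
NF = 10 log₁₀(1.626) = 2.11 dB

2.11 dB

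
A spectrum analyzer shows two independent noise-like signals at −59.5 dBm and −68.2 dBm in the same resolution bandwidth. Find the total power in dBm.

−59.0 dBm

Convert to linear, add, convert back:
P₁ = 1.12×10⁻⁹ W, P₂ = 1.51×10⁻¹⁰ W
P_tot = 1.27×10⁻⁹ W → 10 log₁₀(P_tot / 10⁻³) = −59.0 dBm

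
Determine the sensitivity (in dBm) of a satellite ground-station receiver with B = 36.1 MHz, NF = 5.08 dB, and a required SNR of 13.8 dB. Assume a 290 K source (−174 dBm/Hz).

−79.5 dBm

Sensitivity = −174 + 10 log₁₀(B) + NF + SNR_min
= −174 + 75.58 + 5.08 + 13.8
= −79.54 dBm → −79.5 dBm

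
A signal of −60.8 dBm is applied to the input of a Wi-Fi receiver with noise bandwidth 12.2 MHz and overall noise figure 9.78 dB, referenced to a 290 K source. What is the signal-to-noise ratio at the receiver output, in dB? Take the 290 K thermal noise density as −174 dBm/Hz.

32.6 dB

Noise floor: N = −174 + 10 log₁₀(B) + NF
10 log₁₀(1.22×10⁷) = 70.86 dB
N = −174 + 70.86 + 9.78 = −93.36 dBm
SNR = P_sig − N = −60.8 − (−93.36) = 32.56 dB → 32.6 dB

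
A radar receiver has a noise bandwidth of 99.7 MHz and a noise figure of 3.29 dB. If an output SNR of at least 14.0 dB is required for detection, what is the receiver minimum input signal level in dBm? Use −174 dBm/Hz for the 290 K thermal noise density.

−76.7 dBm

Sensitivity = −174 + 10 log₁₀(B) + NF + SNR_min
= −174 + 79.99 + 3.29 + 14.0
= −76.72 dBm → −76.7 dBm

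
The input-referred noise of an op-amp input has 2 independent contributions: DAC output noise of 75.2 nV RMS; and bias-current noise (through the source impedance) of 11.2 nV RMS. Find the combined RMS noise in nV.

Uncorrelated sources add in power (mean-square): V_tot = √(ΣV_i²)
V_tot = √[(7.52×10⁻⁸)² + (1.12×10⁻⁸)²] = 7.60×10⁻⁸ V = 76.0 nV

76.0 nV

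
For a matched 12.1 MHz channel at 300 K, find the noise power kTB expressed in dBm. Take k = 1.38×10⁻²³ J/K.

−103.0 dBm

P_n = kTB = 1.38×10⁻²³ × 300 × 1.21×10⁷ = 5.01×10⁻¹⁴ W
In dBm: 10 log₁₀(5.01×10⁻¹⁴ / 10⁻³) = −103.0 dBm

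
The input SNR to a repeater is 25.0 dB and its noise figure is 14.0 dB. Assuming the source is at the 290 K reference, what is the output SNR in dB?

11.0 dB

By definition F = SNR_in/SNR_out, so in dB: SNR_out = SNR_in − NF
SNR_out = 25.0 − 14.0 = 11.0 dB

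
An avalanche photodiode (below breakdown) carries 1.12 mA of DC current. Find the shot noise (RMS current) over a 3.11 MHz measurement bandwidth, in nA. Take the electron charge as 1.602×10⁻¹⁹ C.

I_n = √(2qI·B)
2qI·B = 2 × 1.602×10⁻¹⁹ × 1.12×10⁻³ × 3.11×10⁶ = 1.12×10⁻¹⁵ A²
I_n = √(1.12×10⁻¹⁵) = 3.34×10⁻⁸ A = 33.4 nA

33.4 nA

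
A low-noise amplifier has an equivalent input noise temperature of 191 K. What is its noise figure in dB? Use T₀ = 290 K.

2.20 dB

F = 1 + T_e/T₀ = 1 + 191/290 = 1.65862
NF = 10 log₁₀(1.65862) = 2.20 dB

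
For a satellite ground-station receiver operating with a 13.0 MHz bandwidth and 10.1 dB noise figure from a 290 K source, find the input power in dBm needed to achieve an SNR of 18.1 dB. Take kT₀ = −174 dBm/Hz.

Sensitivity = −174 + 10 log₁₀(B) + NF + SNR_min
= −174 + 71.14 + 10.1 + 18.1
= −74.66 dBm → −74.7 dBm

−74.7 dBm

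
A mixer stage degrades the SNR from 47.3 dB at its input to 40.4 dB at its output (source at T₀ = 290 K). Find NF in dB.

NF (dB) = SNR_in(dB) − SNR_out(dB) when the source is at T₀
NF = 47.3 − 40.4 = 6.9 dB

6.9 dB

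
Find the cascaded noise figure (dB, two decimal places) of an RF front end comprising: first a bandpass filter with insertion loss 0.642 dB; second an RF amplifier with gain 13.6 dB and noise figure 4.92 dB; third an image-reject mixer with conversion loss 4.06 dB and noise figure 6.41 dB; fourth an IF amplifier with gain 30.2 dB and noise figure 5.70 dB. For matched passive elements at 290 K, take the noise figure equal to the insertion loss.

6.15 dB

Convert to linear (a loss of L dB is a gain of −L dB): F_i = 10^(NF_i/10), G_i = 10^(G_i,dB/10)
  Stage 1: F_1 = 10^(0.642/10) = 1.159, G_1 = 10^(−0.642/10) = 0.8626
  Stage 2: F_2 = 10^(4.92/10) = 3.105, G_2 = 10^(13.6/10) = 22.91
  Stage 3: F_3 = 10^(6.41/10) = 4.375, G_3 = 10^(−4.06/10) = 0.3926
  Stage 4: F_4 = 10^(5.70/10) = 3.715, G_4 = 10^(30.2/10) = 1047
Friis cascade:
  F = 1.159 + (3.105 − 1)/0.8626 + (4.375 − 1)/19.76 + (3.715 − 1)/7.759 = 4.120
NF = 10 log₁₀(4.120) = 6.15 dB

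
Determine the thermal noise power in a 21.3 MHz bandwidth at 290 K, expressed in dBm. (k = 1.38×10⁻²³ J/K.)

−100.7 dBm

P_n = kTB = 1.38×10⁻²³ × 290 × 2.13×10⁷ = 8.52×10⁻¹⁴ W
In dBm: 10 log₁₀(8.52×10⁻¹⁴ / 10⁻³) = −100.7 dBm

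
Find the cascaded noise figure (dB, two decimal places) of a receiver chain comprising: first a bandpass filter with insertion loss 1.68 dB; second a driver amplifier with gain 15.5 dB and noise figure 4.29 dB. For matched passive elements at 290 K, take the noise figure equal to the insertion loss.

5.97 dB

Convert to linear (a loss of L dB is a gain of −L dB): F_i = 10^(NF_i/10), G_i = 10^(G_i,dB/10)
  Stage 1: F_1 = 10^(1.68/10) = 1.472, G_1 = 10^(−1.68/10) = 0.6792
  Stage 2: F_2 = 10^(4.29/10) = 2.685, G_2 = 10^(15.5/10) = 35.48
Friis cascade:
  F = 1.472 + (2.685 − 1)/0.6792 = 3.954
NF = 10 log₁₀(3.954) = 5.97 dB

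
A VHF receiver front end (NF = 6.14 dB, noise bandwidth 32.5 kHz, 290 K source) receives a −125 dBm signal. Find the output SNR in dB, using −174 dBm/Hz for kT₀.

−2.3 dB

Noise floor: N = −174 + 10 log₁₀(B) + NF
10 log₁₀(3.25×10⁴) = 45.12 dB
N = −174 + 45.12 + 6.14 = −122.74 dBm
SNR = P_sig − N = −125 − (−122.74) = −2.26 dB → −2.3 dB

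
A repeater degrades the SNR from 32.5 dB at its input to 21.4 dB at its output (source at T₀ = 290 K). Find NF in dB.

11.1 dB

NF (dB) = SNR_in(dB) − SNR_out(dB) when the source is at T₀
NF = 32.5 − 21.4 = 11.1 dB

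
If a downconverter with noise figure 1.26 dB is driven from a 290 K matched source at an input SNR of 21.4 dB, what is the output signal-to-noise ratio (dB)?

20.14 dB

By definition F = SNR_in/SNR_out, so in dB: SNR_out = SNR_in − NF
SNR_out = 21.4 − 1.26 = 20.14 dB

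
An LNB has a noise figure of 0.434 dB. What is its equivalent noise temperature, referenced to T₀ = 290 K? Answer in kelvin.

30.5 K

F = 10^(0.434/10) = 1.1051
T_e = (F − 1)·T₀ = (1.1051 − 1) × 290 = 30.5 K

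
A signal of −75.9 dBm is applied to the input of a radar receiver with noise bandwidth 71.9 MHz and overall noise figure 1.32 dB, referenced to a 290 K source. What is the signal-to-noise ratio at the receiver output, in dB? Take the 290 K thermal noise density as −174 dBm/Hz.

Noise floor: N = −174 + 10 log₁₀(B) + NF
10 log₁₀(7.19×10⁷) = 78.57 dB
N = −174 + 78.57 + 1.32 = −94.11 dBm
SNR = P_sig − N = −75.9 − (−94.11) = 18.21 dB → 18.2 dB

18.2 dB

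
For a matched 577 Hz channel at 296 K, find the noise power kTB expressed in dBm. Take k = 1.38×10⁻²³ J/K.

P_n = kTB = 1.38×10⁻²³ × 296 × 5.77×10² = 2.36×10⁻¹⁸ W
In dBm: 10 log₁₀(2.36×10⁻¹⁸ / 10⁻³) = −146.3 dBm

−146.3 dBm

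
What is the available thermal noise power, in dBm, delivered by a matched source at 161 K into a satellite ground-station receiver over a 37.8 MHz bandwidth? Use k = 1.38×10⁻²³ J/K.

−100.8 dBm

P_n = kTB = 1.38×10⁻²³ × 161 × 3.78×10⁷ = 8.40×10⁻¹⁴ W
In dBm: 10 log₁₀(8.40×10⁻¹⁴ / 10⁻³) = −100.8 dBm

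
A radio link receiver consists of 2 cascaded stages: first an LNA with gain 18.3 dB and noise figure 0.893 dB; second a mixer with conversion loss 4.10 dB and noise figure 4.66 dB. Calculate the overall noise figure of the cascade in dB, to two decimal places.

Convert to linear (a loss of L dB is a gain of −L dB): F_i = 10^(NF_i/10), G_i = 10^(G_i,dB/10)
  Stage 1: F_1 = 10^(0.893/10) = 1.228, G_1 = 10^(18.3/10) = 67.61
  Stage 2: F_2 = 10^(4.66/10) = 2.924, G_2 = 10^(−4.10/10) = 0.3890
Friis cascade:
  F = 1.228 + (2.924 − 1)/67.61 = 1.257
NF = 10 log₁₀(1.257) = 0.99 dB

0.99 dB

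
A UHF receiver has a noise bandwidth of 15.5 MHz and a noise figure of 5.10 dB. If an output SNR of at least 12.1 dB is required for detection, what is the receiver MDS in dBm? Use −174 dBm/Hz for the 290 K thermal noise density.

−84.9 dBm

Sensitivity = −174 + 10 log₁₀(B) + NF + SNR_min
= −174 + 71.9 + 5.10 + 12.1
= −84.90 dBm → −84.9 dBm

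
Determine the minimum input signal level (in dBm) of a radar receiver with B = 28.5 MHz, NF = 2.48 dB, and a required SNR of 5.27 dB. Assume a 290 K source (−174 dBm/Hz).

Sensitivity = −174 + 10 log₁₀(B) + NF + SNR_min
= −174 + 74.55 + 2.48 + 5.27
= −91.70 dBm → −91.7 dBm

−91.7 dBm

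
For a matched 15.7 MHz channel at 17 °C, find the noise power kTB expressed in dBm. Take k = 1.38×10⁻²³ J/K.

T = 17 °C + 273.15 = 290.15 K
P_n = kTB = 1.38×10⁻²³ × 290.15 × 1.57×10⁷ = 6.29×10⁻¹⁴ W
In dBm: 10 log₁₀(6.29×10⁻¹⁴ / 10⁻³) = −102.0 dBm

−102.0 dBm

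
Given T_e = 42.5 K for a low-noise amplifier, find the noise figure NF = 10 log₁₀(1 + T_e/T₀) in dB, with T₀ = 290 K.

0.594 dB

F = 1 + T_e/T₀ = 1 + 42.5/290 = 1.14655
NF = 10 log₁₀(1.14655) = 0.594 dB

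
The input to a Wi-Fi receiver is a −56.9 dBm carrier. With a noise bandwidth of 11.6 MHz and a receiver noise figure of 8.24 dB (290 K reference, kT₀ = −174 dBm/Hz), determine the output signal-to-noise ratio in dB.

38.2 dB

Noise floor: N = −174 + 10 log₁₀(B) + NF
10 log₁₀(1.16×10⁷) = 70.64 dB
N = −174 + 70.64 + 8.24 = −95.12 dBm
SNR = P_sig − N = −56.9 − (−95.12) = 38.22 dB → 38.2 dB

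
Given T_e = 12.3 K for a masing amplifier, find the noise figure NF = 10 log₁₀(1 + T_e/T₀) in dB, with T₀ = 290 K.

0.180 dB

F = 1 + T_e/T₀ = 1 + 12.3/290 = 1.04241
NF = 10 log₁₀(1.04241) = 0.180 dB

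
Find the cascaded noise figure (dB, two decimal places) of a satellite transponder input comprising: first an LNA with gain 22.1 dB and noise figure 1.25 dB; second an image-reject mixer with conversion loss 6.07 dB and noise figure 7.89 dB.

Convert to linear (a loss of L dB is a gain of −L dB): F_i = 10^(NF_i/10), G_i = 10^(G_i,dB/10)
  Stage 1: F_1 = 10^(1.25/10) = 1.334, G_1 = 10^(22.1/10) = 162.2
  Stage 2: F_2 = 10^(7.89/10) = 6.152, G_2 = 10^(−6.07/10) = 0.2472
Friis cascade:
  F = 1.334 + (6.152 − 1)/162.2 = 1.365
NF = 10 log₁₀(1.365) = 1.35 dB

1.35 dB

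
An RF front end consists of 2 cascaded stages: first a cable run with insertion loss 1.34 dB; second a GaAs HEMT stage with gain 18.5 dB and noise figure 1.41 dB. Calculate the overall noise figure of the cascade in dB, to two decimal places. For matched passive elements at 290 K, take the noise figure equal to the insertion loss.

2.75 dB

Convert to linear (a loss of L dB is a gain of −L dB): F_i = 10^(NF_i/10), G_i = 10^(G_i,dB/10)
  Stage 1: F_1 = 10^(1.34/10) = 1.361, G_1 = 10^(−1.34/10) = 0.7345
  Stage 2: F_2 = 10^(1.41/10) = 1.384, G_2 = 10^(18.5/10) = 70.79
Friis cascade:
  F = 1.361 + (1.384 − 1)/0.7345 = 1.884
NF = 10 log₁₀(1.884) = 2.75 dB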